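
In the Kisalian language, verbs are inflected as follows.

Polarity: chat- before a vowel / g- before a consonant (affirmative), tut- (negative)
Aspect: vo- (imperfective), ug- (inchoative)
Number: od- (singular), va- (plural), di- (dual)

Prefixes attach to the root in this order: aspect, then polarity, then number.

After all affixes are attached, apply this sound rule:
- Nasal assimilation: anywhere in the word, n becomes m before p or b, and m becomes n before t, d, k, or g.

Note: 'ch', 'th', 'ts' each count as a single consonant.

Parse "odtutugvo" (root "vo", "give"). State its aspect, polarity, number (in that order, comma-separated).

inchoative, negative, singular

Segment: od-tut-ug-vo.
aspect: ug- → inchoative.
polarity: tut- → negative.
number: od- → singular.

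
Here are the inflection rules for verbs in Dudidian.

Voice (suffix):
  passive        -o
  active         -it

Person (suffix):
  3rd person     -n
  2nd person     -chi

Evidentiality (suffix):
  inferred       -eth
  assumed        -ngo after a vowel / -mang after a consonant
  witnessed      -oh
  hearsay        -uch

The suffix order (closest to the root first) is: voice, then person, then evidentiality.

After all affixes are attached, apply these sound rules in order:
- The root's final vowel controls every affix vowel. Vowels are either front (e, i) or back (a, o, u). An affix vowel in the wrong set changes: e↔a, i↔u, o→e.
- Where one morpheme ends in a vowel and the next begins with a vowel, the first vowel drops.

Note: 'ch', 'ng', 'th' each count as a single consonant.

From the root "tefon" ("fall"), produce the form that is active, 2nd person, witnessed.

tefonutchoh

Attach voice active -it → tefonit.
Attach person 2nd person -chi → tefonitchi.
Attach evidentiality witnessed -oh → tefonitchioh.
Apply vowel harmony: tefonitchioh → tefonutchuoh.
Apply vowel deletion: tefonutchuoh → tefonutchoh.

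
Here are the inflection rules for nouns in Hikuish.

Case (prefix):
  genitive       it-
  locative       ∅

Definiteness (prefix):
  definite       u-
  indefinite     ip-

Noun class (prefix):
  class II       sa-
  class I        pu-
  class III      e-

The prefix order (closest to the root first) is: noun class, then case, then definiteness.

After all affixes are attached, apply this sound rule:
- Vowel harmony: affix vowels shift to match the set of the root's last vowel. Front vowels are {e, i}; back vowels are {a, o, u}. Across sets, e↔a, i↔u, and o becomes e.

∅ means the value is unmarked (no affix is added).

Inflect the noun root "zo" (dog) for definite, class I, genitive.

Attach noun class class I pu- → puzo.
Attach case genitive it- → itpuzo.
Attach definiteness definite u- → uitpuzo.
Apply vowel harmony: uitpuzo → uutpuzo.

uutpuzo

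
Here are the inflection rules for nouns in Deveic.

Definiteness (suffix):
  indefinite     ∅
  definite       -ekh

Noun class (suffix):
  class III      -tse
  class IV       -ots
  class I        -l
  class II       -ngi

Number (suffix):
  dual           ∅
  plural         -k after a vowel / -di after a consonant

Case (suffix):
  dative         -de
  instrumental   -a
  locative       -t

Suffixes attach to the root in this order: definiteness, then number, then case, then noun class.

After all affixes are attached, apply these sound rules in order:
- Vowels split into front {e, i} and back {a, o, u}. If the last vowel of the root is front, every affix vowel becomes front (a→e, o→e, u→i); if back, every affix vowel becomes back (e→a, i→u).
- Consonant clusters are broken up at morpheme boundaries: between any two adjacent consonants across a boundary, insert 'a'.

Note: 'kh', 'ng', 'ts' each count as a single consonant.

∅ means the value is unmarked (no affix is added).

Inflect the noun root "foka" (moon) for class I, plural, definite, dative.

Attach definiteness definite -ekh → fokaekh.
Attach number plural -di (after consonant 'kh') → fokaekhdi.
Attach case dative -de → fokaekhdide.
Attach noun class class I -l → fokaekhdidel.
Apply vowel harmony: fokaekhdidel → fokaakhdudal.
Apply epenthesis: fokaakhdudal → fokaakhadudal.

fokaakhadudal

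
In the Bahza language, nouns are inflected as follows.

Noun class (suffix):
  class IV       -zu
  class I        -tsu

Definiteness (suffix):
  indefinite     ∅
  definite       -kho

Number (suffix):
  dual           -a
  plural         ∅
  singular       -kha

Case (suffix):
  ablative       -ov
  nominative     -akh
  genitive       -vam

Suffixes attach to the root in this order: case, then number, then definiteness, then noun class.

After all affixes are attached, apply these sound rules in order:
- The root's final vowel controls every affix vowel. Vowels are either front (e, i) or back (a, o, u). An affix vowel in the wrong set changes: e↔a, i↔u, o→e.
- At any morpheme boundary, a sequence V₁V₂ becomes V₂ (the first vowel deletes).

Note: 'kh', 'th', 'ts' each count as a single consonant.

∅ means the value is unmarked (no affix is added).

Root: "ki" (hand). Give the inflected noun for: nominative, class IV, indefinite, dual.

Attach case nominative -akh → kiakh.
Attach number dual -a → kiakha.
definiteness = indefinite: zero marking, form stays kiakha.
Attach noun class class IV -zu → kiakhazu.
Apply vowel harmony: kiakhazu → kiekhezi.
Apply vowel deletion: kiekhezi → kekhezi.

kekhezi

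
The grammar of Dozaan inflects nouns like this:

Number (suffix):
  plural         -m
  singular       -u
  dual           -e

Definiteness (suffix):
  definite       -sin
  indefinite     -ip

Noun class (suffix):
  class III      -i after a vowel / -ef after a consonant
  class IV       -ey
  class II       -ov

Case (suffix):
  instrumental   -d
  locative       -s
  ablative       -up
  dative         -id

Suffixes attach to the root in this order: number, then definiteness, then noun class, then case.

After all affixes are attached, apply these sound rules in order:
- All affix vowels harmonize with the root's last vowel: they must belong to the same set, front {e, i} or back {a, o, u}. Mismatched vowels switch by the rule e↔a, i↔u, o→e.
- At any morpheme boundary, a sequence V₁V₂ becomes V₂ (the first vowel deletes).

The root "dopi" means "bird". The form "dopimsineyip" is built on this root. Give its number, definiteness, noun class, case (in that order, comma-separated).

Segment: dopi-m-sin-ey-up.
number: -m → plural.
definiteness: -sin → definite.
noun class: -ey → class IV.
case: -up → ablative.

plural, definite, class IV, ablative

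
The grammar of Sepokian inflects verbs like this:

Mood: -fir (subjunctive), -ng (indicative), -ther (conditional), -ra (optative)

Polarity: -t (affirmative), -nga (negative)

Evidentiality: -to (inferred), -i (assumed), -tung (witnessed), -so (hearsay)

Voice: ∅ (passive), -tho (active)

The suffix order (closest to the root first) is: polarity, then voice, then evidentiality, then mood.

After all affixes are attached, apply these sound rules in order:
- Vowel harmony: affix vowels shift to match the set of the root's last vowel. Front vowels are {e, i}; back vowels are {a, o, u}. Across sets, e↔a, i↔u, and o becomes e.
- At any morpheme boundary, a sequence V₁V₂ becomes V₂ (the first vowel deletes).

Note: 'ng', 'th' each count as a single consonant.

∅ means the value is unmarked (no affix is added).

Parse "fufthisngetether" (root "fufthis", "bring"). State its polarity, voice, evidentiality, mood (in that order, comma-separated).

Segment: fufthis-nga-to-ther.
polarity: -nga → negative.
voice: ∅ → passive.
evidentiality: -to → inferred.
mood: -ther → conditional.

negative, passive, inferred, conditional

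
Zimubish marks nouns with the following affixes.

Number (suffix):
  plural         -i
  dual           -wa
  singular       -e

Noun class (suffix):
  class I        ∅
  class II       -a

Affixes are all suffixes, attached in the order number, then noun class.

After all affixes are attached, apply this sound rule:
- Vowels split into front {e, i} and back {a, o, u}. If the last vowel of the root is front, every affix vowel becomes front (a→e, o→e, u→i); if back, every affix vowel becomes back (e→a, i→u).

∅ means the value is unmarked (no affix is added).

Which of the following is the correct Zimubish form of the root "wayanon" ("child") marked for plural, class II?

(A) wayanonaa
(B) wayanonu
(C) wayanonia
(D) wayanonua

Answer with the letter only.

D

Attach number plural -i → wayanoni.
Attach noun class class II -a → wayanonia.
Apply vowel harmony: wayanonia → wayanonua.
So the correct form is wayanonua, option (D).
(A) wayanonaa is wrong: it uses singular instead of plural for number.
(C) wayanonia is wrong: it fails to apply the sound rule(s).
(B) wayanonu is wrong: it uses class I instead of class II for noun class.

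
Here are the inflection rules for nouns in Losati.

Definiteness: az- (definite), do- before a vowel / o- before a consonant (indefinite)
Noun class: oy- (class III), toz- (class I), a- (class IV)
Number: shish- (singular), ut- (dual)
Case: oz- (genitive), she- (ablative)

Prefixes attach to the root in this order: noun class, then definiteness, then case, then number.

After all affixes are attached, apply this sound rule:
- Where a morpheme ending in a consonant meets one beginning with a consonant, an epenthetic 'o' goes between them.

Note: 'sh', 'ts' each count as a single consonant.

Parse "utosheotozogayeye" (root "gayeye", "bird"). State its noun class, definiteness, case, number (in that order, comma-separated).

Segment: ut-she-o-toz-gayeye.
noun class: toz- → class I.
definiteness: do/o- → indefinite.
case: she- → ablative.
number: ut- → dual.

class I, indefinite, ablative, dual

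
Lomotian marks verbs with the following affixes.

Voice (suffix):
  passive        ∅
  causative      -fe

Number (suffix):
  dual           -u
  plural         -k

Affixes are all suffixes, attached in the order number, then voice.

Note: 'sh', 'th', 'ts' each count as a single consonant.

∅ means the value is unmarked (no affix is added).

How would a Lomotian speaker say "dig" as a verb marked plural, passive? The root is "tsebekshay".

Attach number plural -k → tsebekshayk.
voice = passive: zero marking, form stays tsebekshayk.

tsebekshayk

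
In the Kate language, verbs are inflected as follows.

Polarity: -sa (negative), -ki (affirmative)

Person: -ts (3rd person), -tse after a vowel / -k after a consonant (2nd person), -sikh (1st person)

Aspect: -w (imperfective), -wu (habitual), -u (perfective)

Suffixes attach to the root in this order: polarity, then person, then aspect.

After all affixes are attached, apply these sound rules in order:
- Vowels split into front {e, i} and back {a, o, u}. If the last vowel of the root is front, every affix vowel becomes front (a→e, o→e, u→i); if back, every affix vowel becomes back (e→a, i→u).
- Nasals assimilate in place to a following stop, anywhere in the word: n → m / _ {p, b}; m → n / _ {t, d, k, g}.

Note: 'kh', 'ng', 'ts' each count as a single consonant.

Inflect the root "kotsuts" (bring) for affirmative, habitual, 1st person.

Attach polarity affirmative -ki → kotsutski.
Attach person 1st person -sikh → kotsutskisikh.
Attach aspect habitual -wu → kotsutskisikhwu.
Apply vowel harmony: kotsutskisikhwu → kotsutskusukhwu.
Nasal assimilation: no change.

kotsutskusukhwu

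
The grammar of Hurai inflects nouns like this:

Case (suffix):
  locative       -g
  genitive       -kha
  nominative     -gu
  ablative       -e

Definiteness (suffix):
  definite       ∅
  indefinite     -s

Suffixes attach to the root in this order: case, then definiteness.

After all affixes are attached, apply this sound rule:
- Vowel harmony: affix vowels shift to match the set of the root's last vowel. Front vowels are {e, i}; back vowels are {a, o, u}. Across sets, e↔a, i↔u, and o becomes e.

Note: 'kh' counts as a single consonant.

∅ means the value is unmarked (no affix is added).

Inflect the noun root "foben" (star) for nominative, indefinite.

Attach case nominative -gu → fobengu.
Attach definiteness indefinite -s → fobengus.
Apply vowel harmony: fobengus → fobengis.

fobengis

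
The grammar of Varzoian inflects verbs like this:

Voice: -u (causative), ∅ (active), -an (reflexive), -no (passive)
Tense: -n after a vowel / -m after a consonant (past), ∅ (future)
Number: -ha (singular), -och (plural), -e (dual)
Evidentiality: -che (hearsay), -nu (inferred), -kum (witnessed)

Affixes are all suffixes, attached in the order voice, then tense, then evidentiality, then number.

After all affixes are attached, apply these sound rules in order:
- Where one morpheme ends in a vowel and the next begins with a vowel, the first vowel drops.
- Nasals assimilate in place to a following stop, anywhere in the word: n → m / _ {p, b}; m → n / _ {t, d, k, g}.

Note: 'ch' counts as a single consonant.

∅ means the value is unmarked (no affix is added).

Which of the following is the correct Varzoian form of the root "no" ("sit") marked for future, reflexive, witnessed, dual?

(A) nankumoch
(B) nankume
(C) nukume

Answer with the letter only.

Attach voice reflexive -an → noan.
tense = future: zero marking, form stays noan.
Attach evidentiality witnessed -kum → noankum.
Attach number dual -e → noankume.
Apply vowel deletion: noankume → nankume.
Nasal assimilation: no change.
So the correct form is nankume, option (B).
(C) nukume is wrong: it uses causative instead of reflexive for voice.
(A) nankumoch is wrong: it uses plural instead of dual for number.

B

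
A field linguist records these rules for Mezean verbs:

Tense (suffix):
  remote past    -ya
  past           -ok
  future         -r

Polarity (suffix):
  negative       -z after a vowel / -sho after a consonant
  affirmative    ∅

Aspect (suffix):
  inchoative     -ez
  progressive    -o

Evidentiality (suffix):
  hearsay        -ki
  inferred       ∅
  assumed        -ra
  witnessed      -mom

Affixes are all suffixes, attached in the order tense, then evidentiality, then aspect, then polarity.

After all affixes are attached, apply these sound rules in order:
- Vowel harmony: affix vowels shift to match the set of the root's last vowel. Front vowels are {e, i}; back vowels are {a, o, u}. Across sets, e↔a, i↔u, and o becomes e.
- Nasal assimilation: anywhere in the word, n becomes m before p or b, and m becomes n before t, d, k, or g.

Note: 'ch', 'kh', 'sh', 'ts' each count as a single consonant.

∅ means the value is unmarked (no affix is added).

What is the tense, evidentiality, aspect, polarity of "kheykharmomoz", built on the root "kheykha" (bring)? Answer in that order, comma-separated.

future, witnessed, progressive, negative

Segment: kheykha-r-mom-o-z.
tense: -r → future.
evidentiality: -mom → witnessed.
aspect: -o → progressive.
polarity: -z/sho → negative.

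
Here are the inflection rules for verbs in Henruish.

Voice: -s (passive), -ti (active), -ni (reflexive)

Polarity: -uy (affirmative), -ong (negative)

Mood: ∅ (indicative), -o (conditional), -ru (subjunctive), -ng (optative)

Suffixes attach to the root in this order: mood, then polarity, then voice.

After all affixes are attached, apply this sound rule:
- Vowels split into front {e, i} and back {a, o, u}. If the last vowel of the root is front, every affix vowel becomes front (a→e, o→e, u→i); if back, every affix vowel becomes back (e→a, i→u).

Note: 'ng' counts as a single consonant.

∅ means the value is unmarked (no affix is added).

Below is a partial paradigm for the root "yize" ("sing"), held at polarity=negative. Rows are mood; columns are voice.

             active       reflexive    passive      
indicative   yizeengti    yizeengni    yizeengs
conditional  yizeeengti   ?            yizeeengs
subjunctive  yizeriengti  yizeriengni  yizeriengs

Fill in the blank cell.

Attach mood conditional -o → yizeo.
Attach polarity negative -ong → yizeoong.
Attach voice reflexive -ni → yizeoongni.
Apply vowel harmony: yizeoongni → yizeeengni.

yizeeengni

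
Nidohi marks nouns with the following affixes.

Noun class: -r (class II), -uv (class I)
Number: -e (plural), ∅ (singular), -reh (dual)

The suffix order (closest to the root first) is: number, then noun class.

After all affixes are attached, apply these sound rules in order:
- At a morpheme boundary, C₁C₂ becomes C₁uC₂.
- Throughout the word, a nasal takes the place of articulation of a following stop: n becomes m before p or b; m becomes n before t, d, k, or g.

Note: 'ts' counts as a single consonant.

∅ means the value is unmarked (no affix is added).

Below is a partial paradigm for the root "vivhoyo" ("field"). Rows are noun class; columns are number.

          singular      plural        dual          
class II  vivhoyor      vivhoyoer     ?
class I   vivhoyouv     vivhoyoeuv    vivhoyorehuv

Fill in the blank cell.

vivhoyorehur

Attach number dual -reh → vivhoyoreh.
Attach noun class class II -r → vivhoyorehr.
Apply epenthesis: vivhoyorehr → vivhoyorehur.
Nasal assimilation: no change.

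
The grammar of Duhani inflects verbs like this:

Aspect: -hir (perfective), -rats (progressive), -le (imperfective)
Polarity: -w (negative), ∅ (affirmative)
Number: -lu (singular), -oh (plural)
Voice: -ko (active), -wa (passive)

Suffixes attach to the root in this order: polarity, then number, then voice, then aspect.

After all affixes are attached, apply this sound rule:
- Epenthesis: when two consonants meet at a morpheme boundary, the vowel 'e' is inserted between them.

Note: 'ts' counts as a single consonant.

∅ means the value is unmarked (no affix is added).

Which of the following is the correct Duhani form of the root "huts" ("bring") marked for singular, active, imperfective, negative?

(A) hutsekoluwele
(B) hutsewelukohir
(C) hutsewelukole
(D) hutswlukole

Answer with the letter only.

Attach polarity negative -w → hutsw.
Attach number singular -lu → hutswlu.
Attach voice active -ko → hutswluko.
Attach aspect imperfective -le → hutswlukole.
Apply epenthesis: hutswlukole → hutsewelukole.
So the correct form is hutsewelukole, option (C).
(D) hutswlukole is wrong: it fails to apply the sound rule(s).
(A) hutsekoluwele is wrong: it has the affixes in the wrong order.
(B) hutsewelukohir is wrong: it uses perfective instead of imperfective for aspect.

C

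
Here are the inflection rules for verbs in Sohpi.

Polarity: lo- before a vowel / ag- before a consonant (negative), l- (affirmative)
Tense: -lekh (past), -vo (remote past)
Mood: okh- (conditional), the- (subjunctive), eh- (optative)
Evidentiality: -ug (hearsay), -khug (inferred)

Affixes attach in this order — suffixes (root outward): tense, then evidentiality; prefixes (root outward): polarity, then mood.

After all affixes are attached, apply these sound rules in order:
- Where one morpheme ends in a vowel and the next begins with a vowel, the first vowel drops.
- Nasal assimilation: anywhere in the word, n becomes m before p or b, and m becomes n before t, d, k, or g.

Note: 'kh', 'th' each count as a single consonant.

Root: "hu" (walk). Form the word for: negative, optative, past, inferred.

Attach tense past -lekh → hulekh.
Attach polarity negative ag- (before consonant 'h') → aghulekh.
Attach mood optative eh- → ehaghulekh.
Attach evidentiality inferred -khug → ehaghulekhkhug.
Vowel deletion: no change.
Nasal assimilation: no change.

ehaghulekhkhug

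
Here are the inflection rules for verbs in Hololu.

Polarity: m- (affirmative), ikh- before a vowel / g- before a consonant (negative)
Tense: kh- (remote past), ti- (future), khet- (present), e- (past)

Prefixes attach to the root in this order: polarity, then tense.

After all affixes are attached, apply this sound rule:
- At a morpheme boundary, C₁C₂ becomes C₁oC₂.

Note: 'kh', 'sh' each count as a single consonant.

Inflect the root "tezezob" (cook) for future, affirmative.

timotezezob

Attach polarity affirmative m- → mtezezob.
Attach tense future ti- → timtezezob.
Apply epenthesis: timtezezob → timotezezob.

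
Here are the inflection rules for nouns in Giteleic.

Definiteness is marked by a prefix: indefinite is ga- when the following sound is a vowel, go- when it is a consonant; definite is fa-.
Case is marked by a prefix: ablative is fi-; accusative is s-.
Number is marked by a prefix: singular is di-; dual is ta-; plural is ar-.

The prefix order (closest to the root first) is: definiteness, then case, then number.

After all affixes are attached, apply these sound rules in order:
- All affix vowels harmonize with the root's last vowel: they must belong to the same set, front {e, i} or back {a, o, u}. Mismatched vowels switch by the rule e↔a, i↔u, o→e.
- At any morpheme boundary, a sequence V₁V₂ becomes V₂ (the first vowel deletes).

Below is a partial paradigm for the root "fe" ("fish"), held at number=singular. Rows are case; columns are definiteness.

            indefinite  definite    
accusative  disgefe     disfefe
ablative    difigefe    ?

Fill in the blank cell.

Attach definiteness definite fa- → fafe.
Attach case ablative fi- → fifafe.
Attach number singular di- → dififafe.
Apply vowel harmony: dififafe → dififefe.
Vowel deletion: no change.

dififefe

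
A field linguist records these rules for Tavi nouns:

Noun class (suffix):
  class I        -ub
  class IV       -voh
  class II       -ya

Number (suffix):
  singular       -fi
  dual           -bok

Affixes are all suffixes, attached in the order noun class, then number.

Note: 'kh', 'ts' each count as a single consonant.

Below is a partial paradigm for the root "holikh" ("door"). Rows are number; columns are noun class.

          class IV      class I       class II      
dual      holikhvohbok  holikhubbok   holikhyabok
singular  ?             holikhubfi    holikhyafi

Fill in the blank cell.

Attach noun class class IV -voh → holikhvoh.
Attach number singular -fi → holikhvohfi.

holikhvohfi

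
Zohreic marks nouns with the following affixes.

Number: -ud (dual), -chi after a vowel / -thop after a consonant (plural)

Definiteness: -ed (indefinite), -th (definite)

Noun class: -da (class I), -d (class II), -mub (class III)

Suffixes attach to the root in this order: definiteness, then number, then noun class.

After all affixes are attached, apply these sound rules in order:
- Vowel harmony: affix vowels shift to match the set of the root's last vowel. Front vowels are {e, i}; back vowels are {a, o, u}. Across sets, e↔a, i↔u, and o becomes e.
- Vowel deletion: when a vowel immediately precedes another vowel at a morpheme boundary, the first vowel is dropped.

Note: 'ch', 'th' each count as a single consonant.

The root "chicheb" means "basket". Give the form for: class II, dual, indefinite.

chichebedidd

Attach definiteness indefinite -ed → chichebed.
Attach number dual -ud → chichebedud.
Attach noun class class II -d → chichebedudd.
Apply vowel harmony: chichebedudd → chichebedidd.
Vowel deletion: no change.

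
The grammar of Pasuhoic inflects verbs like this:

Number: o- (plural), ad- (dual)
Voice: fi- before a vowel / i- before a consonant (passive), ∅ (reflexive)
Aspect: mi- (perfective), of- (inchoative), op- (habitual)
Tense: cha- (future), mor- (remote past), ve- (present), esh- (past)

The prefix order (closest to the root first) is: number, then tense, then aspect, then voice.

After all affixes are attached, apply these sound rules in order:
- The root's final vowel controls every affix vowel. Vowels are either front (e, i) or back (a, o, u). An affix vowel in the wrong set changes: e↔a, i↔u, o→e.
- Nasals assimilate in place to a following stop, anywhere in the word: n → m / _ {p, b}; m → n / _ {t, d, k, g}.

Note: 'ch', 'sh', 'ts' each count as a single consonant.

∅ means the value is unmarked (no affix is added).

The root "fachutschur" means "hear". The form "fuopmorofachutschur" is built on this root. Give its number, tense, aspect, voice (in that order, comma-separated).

plural, remote past, habitual, passive

Segment: fi-op-mor-o-fachutschur.
number: o- → plural.
tense: mor- → remote past.
aspect: op- → habitual.
voice: fi/i- → passive.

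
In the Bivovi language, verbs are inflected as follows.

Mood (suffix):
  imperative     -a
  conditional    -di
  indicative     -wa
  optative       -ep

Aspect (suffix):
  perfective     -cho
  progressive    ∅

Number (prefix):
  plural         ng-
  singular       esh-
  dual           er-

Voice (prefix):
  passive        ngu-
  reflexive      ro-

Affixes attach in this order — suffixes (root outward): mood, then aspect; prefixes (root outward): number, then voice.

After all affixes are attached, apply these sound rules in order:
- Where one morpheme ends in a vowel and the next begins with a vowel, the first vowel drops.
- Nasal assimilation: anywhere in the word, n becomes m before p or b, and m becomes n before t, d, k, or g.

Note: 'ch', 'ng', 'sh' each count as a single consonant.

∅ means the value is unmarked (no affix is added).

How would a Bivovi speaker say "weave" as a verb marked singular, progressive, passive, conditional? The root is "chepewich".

Attach number singular esh- → eshchepewich.
Attach mood conditional -di → eshchepewichdi.
Attach voice passive ngu- → ngueshchepewichdi.
aspect = progressive: zero marking, form stays ngueshchepewichdi.
Apply vowel deletion: ngueshchepewichdi → ngeshchepewichdi.
Nasal assimilation: no change.

ngeshchepewichdi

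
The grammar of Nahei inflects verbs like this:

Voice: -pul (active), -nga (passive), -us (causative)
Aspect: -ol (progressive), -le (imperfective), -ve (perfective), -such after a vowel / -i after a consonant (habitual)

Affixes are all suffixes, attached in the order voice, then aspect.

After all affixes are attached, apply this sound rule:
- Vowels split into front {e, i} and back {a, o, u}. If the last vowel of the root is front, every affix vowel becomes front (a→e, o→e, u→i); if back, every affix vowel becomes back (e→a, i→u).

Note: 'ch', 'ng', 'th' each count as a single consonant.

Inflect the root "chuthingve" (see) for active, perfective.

chuthingvepilve

Attach voice active -pul → chuthingvepul.
Attach aspect perfective -ve → chuthingvepulve.
Apply vowel harmony: chuthingvepulve → chuthingvepilve.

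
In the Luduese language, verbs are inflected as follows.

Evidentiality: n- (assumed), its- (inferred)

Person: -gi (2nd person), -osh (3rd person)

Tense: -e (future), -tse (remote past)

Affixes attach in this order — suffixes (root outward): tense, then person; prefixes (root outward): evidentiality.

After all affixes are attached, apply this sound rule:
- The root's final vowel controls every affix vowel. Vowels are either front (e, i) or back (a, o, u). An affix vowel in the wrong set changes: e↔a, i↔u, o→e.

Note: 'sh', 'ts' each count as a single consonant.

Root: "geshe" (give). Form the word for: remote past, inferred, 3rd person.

Attach tense remote past -tse → geshetse.
Attach person 3rd person -osh → geshetseosh.
Attach evidentiality inferred its- → itsgeshetseosh.
Apply vowel harmony: itsgeshetseosh → itsgeshetseesh.

itsgeshetseesh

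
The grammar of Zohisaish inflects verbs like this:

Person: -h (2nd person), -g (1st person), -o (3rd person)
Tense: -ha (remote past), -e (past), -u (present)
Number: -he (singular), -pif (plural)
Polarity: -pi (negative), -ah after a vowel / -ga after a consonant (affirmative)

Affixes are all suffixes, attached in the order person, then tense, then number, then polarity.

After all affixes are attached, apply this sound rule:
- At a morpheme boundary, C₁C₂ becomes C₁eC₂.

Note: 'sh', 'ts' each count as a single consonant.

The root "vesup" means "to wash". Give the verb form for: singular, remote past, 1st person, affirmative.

Attach person 1st person -g → vesupg.
Attach tense remote past -ha → vesupgha.
Attach number singular -he → vesupghahe.
Attach polarity affirmative -ah (after vowel 'e') → vesupghaheah.
Apply epenthesis: vesupghaheah → vesupegehaheah.

vesupegehaheah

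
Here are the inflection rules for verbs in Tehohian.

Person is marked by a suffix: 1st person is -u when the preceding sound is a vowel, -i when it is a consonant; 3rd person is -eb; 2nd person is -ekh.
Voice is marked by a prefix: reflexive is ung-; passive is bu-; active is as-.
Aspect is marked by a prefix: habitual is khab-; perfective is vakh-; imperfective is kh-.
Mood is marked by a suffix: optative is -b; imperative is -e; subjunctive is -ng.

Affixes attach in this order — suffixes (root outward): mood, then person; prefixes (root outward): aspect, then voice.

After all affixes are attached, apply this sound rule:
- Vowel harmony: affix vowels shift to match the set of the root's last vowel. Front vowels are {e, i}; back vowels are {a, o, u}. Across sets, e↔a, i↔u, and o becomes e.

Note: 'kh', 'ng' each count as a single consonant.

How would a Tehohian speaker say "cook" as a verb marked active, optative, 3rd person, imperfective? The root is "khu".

Attach mood optative -b → khub.
Attach aspect imperfective kh- → khkhub.
Attach person 3rd person -eb → khkhubeb.
Attach voice active as- → askhkhubeb.
Apply vowel harmony: askhkhubeb → askhkhubab.

askhkhubab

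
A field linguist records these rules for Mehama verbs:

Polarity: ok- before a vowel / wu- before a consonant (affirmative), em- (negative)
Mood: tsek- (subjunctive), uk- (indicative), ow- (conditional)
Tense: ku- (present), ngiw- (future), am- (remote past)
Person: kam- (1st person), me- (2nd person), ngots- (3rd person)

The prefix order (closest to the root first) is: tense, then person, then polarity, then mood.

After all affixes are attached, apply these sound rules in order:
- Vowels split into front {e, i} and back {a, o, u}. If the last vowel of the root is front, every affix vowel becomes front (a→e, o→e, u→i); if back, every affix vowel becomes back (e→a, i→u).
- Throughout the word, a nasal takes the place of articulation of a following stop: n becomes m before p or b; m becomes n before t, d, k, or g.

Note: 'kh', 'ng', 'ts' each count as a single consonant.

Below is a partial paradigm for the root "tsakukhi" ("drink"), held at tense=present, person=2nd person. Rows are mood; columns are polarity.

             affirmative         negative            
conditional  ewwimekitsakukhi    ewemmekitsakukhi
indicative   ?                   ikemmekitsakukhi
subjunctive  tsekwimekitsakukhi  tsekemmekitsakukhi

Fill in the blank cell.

Attach tense present ku- → kutsakukhi.
Attach person 2nd person me- → mekutsakukhi.
Attach polarity affirmative wu- (before consonant 'm') → wumekutsakukhi.
Attach mood indicative uk- → ukwumekutsakukhi.
Apply vowel harmony: ukwumekutsakukhi → ikwimekitsakukhi.
Nasal assimilation: no change.

ikwimekitsakukhi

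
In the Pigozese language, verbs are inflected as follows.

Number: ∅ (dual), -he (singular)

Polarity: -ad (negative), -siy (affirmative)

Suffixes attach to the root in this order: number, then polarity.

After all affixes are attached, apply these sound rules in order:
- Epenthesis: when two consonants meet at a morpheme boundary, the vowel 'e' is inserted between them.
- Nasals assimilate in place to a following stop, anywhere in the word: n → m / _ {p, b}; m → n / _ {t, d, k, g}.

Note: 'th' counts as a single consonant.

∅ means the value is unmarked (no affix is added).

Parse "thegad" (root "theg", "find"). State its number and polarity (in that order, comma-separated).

dual, negative

Segment: theg-ad.
number: ∅ → dual.
polarity: -ad → negative.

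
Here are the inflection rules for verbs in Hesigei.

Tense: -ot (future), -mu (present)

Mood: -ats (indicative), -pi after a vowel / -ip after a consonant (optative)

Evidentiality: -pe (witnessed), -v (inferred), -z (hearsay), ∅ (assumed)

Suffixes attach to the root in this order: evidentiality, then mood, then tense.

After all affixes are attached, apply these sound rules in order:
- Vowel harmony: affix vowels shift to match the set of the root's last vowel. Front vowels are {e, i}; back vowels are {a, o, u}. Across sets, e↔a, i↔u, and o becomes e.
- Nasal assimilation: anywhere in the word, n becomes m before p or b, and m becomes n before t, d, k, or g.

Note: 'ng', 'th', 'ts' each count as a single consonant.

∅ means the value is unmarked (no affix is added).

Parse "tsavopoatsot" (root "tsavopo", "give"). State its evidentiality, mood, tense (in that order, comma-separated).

Segment: tsavopo-ats-ot.
evidentiality: ∅ → assumed.
mood: -ats → indicative.
tense: -ot → future.

assumed, indicative, future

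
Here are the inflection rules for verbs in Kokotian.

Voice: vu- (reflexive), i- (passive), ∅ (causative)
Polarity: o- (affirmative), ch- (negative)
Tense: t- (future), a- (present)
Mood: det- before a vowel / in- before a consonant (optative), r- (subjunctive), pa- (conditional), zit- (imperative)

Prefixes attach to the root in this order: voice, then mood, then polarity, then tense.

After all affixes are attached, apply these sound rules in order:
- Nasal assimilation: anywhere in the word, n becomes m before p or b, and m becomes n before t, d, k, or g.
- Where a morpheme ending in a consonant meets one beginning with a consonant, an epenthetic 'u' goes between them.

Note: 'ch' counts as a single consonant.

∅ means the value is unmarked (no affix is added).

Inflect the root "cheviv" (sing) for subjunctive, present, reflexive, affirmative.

aoruvucheviv

Attach voice reflexive vu- → vucheviv.
Attach mood subjunctive r- → rvucheviv.
Attach polarity affirmative o- → orvucheviv.
Attach tense present a- → aorvucheviv.
Nasal assimilation: no change.
Apply epenthesis: aorvucheviv → aoruvucheviv.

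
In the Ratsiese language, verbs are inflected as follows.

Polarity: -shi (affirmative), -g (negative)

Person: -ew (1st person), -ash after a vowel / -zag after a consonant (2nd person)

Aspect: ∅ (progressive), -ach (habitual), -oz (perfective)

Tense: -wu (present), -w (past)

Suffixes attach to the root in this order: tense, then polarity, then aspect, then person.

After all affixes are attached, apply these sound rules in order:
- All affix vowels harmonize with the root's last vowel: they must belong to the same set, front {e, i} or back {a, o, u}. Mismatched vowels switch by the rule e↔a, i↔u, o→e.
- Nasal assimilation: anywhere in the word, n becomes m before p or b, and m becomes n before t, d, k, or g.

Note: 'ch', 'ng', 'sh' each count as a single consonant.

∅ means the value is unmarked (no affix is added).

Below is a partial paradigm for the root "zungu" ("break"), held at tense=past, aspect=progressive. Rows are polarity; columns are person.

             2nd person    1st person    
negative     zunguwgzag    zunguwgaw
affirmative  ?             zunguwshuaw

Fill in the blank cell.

Attach tense past -w → zunguw.
Attach polarity affirmative -shi → zunguwshi.
aspect = progressive: zero marking, form stays zunguwshi.
Attach person 2nd person -ash (after vowel 'i') → zunguwshiash.
Apply vowel harmony: zunguwshiash → zunguwshuash.
Nasal assimilation: no change.

zunguwshuash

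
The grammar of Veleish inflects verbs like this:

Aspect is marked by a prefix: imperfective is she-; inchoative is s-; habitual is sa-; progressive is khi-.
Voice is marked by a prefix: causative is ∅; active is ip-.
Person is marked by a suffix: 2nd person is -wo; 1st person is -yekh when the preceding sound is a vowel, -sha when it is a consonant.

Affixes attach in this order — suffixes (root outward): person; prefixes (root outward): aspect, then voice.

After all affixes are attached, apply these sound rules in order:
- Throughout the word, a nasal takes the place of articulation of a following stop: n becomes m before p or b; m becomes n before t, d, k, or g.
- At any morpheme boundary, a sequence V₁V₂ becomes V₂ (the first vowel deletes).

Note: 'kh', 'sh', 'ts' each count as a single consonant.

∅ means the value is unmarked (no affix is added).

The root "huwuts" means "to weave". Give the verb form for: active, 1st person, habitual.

ipsahuwutssha

Attach aspect habitual sa- → sahuwuts.
Attach person 1st person -sha (after consonant 'ts') → sahuwutssha.
Attach voice active ip- → ipsahuwutssha.
Nasal assimilation: no change.
Vowel deletion: no change.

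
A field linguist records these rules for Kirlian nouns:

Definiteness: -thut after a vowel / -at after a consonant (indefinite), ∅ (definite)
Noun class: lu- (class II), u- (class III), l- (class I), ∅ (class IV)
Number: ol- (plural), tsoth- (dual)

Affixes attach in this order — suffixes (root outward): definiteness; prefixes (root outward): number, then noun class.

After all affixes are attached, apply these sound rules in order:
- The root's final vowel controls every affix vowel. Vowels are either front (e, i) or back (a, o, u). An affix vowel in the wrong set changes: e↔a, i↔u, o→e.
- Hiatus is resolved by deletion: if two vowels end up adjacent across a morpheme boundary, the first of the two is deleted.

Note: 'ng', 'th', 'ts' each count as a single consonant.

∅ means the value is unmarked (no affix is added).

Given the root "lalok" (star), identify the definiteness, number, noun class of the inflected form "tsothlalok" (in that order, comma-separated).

definite, dual, class IV

Segment: tsoth-lalok.
definiteness: ∅ → definite.
number: tsoth- → dual.
noun class: ∅ → class IV.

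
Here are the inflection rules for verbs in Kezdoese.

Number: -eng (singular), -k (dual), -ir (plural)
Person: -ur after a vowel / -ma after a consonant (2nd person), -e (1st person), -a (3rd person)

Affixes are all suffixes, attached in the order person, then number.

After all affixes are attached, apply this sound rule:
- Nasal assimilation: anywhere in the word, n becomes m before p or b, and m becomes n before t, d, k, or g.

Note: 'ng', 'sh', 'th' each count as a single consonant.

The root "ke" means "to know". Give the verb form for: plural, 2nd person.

Attach person 2nd person -ur (after vowel 'e') → keur.
Attach number plural -ir → keurir.
Nasal assimilation: no change.

keurir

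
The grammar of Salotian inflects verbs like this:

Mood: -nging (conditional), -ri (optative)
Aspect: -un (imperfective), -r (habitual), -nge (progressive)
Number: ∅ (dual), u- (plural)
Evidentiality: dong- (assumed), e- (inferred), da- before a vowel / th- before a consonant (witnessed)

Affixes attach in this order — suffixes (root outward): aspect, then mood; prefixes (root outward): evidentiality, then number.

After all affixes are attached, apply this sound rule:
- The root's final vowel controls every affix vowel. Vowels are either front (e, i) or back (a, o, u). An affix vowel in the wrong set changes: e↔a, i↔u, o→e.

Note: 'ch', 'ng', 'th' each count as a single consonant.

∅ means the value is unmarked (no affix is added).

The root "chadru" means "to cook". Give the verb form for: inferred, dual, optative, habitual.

Attach evidentiality inferred e- → echadru.
Attach aspect habitual -r → echadrur.
number = dual: zero marking, form stays echadrur.
Attach mood optative -ri → echadrurri.
Apply vowel harmony: echadrurri → achadrurru.

achadrurru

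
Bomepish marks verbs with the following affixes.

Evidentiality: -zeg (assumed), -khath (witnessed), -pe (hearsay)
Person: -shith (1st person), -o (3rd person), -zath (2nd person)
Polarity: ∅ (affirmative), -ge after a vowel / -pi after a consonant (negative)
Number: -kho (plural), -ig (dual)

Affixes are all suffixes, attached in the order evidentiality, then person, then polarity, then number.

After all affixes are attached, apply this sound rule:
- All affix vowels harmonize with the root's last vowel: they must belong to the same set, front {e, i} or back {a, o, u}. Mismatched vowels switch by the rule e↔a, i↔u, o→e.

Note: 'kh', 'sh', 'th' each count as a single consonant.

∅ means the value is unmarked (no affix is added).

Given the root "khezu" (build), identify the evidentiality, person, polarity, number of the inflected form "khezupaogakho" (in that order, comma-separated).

Segment: khezu-pe-o-ge-kho.
evidentiality: -pe → hearsay.
person: -o → 3rd person.
polarity: -ge/pi → negative.
number: -kho → plural.

hearsay, 3rd person, negative, plural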